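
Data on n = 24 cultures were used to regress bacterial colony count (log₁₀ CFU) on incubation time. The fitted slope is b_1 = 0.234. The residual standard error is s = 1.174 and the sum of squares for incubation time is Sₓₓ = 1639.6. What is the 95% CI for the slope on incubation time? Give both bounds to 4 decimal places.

SE(b_1) = s/√Sₓₓ = 1.174/√1639.6 = 0.0289934.
df = n − 2 = 22.
t* = t_{0.025, 22} = 2.073873.
Margin = t* × SE = 2.073873 × 0.0289934 = 0.060129.
CI: 0.234 ± 0.060129 → (0.1739, 0.2941).
With 95% confidence, each one-unit increase in incubation time is associated with a change of between 0.1739 and 0.2941 log₁₀ CFU in bacterial colony count.

(0.1739, 0.2941)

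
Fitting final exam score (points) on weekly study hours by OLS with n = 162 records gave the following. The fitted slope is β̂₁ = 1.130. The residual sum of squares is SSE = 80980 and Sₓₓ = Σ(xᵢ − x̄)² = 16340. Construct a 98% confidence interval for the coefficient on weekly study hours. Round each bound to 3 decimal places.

MSE = SSE/(n − 2) = 80980/160 = 506.125.
SE(β̂₁) = √(MSE/Sₓₓ) = √(506.125/16340) = 0.175996.
df = n − 2 = 160.
t* = t_{0.01, 160} = 2.34988.
Margin = t* × SE = 2.34988 × 0.175996 = 0.41357.
CI: 1.130 ± 0.41357 → (0.716, 1.544).
With 98% confidence, each one-unit increase in weekly study hours is associated with a change of between 0.716 and 1.544 points in final exam score.

(0.716, 1.544)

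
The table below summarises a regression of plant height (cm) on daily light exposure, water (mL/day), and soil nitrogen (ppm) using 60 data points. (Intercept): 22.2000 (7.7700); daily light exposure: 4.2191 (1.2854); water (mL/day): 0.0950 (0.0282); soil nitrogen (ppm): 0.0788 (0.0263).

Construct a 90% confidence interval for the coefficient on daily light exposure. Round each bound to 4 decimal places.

(2.0692, 6.3690)

Read off: b = 4.2191, SE = 1.2854 for daily light exposure.
df = n − k − 1 = 60 − 3 − 1 = 56.
t* = t_{0.05, 56} = 1.672522.
Margin = t* × SE = 1.672522 × 1.2854 = 2.149860.
CI: 4.2191 ± 2.149860 → (2.0692, 6.3690).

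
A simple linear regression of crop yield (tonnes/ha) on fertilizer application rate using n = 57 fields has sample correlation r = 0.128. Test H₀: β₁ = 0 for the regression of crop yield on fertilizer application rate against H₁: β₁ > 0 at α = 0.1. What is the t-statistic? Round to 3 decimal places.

t = 0.957

t = r·√(n − 2)/√(1 − r²) = 0.128·√55/√0.983616 = 0.957.
df = n − 2 = 55.
One-sided p ≈ 0.1713, which is ≥ 0.1, so fail to reject H₀.
The data do not give significant evidence of a linear association between fertilizer application rate and crop yield.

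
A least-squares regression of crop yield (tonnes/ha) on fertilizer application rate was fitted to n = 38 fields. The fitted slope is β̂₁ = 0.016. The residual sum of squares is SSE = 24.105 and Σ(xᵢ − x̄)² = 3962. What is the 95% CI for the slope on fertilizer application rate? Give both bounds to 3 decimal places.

(-0.010, 0.042)

MSE = SSE/(n − 2) = 24.105/36 = 0.669583.
SE(β̂₁) = √(MSE/Sₓₓ) = √(0.669583/3962) = 0.0130001.
df = n − 2 = 36.
t* = t_{0.025, 36} = 2.028094.
Margin = t* × SE = 2.028094 × 0.0130001 = 0.02637.
CI: 0.016 ± 0.02637 → (-0.010, 0.042).
With 95% confidence, each one-unit increase in fertilizer application rate is associated with a change of between -0.010 and 0.042 tonnes/ha in crop yield.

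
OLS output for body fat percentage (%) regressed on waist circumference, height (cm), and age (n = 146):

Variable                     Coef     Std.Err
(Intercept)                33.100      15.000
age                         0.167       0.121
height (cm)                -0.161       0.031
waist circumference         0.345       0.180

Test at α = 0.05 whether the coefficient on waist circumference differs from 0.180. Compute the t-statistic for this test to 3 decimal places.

Read off: b = 0.345, SE = 0.180 for waist circumference.
H₀: β₁ = 0.180 vs H₁: β₁ ≠ 0.180.
t = (0.345 − 0.180) / 0.180 = 0.917.
df = n − k − 1 = 146 − 3 − 1 = 142.
Two-sided p ≈ 0.3609, which is ≥ 0.05, so fail to reject H₀.
The data are consistent with a true slope of 0.180 % per unit of waist circumference, holding the other predictors fixed.

t = 0.917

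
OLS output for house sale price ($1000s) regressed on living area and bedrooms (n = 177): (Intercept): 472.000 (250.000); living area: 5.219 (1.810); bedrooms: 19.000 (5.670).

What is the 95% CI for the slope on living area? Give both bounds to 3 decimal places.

(1.647, 8.791)

Read off: b = 5.219, SE = 1.810 for living area.
df = n − k − 1 = 177 − 2 − 1 = 174.
t* = t_{0.025, 174} = 1.973691.
Margin = t* × SE = 1.973691 × 1.810 = 3.57238.
CI: 5.219 ± 3.57238 → (1.647, 8.791).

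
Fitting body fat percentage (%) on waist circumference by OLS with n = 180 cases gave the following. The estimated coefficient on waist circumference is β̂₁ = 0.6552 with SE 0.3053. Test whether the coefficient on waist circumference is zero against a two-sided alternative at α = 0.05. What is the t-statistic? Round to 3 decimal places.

t = 2.146

H₀: β₁ = 0 vs H₁: β₁ ≠ 0.
t = (β̂₁ − β₁⁰)/SE = 0.6552 / 0.3053 = 2.146.
df = n − 2 = 180 − 2 = 178.
Two-sided p ≈ 0.0332, which is < 0.05, so reject H₀.
There is evidence that waist circumference is associated with body fat percentage.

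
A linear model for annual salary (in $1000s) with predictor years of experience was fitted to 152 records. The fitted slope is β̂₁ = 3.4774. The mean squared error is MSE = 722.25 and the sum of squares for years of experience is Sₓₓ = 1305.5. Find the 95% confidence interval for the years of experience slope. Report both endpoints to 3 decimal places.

(2.008, 4.947)

SE(β̂₁) = √(MSE/Sₓₓ) = √(722.25/1305.5) = 0.743799.
df = n − 2 = 150.
t* = t_{0.025, 150} = 1.975905.
Margin = t* × SE = 1.975905 × 0.743799 = 1.46968.
CI: 3.4774 ± 1.46968 → (2.008, 4.947).
With 95% confidence, each one-unit increase in years of experience is associated with a change of between 2.008 and 4.947 $1000s in annual salary.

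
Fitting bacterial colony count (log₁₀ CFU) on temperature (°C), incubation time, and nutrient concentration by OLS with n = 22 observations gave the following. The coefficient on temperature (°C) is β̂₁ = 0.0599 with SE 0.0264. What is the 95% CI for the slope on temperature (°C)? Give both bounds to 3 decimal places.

(0.004, 0.115)

df = n − k − 1 = 22 − 3 − 1 = 18.
t* = t_{0.025, 18} = 2.100922.
Margin = t* × SE = 2.100922 × 0.0264 = 0.05546.
CI: 0.0599 ± 0.05546 → (0.004, 0.115).
With 95% confidence, each one-unit increase in temperature (°C) is associated with a change of between 0.004 and 0.115 log₁₀ CFU in bacterial colony count, holding the other predictors fixed.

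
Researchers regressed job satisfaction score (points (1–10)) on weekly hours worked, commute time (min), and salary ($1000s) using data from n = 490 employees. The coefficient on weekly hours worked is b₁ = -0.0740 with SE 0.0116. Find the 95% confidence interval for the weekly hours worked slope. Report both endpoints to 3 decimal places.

df = n − k − 1 = 490 − 3 − 1 = 486.
t* = t_{0.025, 486} = 1.964857.
Margin = t* × SE = 1.964857 × 0.0116 = 0.02279.
CI: -0.0740 ± 0.02279 → (-0.097, -0.051).
With 95% confidence, each one-unit increase in weekly hours worked is associated with a change of between -0.097 and -0.051 points (1–10) in job satisfaction score, holding the other predictors fixed.

(-0.097, -0.051)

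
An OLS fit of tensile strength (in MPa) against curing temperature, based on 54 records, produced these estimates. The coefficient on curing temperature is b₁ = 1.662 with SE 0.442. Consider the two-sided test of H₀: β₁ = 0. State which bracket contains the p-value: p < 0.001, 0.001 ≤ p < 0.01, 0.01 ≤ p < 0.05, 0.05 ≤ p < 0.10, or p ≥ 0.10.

t = 1.662 / 0.442 = 3.760.
df = n − 2 = 54 − 2 = 52.
Two-sided p = 2·P(T_{52} > |t|) ≈ 0.0004.
So p < 0.001.

p < 0.001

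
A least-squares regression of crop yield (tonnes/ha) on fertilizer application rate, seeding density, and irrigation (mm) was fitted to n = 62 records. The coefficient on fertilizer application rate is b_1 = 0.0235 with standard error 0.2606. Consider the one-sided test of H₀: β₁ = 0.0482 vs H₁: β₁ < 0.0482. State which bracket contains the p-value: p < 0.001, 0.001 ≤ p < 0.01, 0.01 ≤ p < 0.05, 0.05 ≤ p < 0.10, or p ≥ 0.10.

t = (0.0235 − 0.0482) / 0.2606 = -0.095.
df = n − k − 1 = 62 − 3 − 1 = 58.
One-sided p = P(T_{58} < t) ≈ 0.4624.
So p ≥ 0.10.

p ≥ 0.10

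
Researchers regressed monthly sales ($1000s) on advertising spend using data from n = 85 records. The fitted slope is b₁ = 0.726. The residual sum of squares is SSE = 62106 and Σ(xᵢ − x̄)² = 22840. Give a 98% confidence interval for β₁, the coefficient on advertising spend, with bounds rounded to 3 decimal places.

(0.297, 1.155)

MSE = SSE/(n − 2) = 62106/83 = 748.265.
SE(b₁) = √(MSE/Sₓₓ) = √(748.265/22840) = 0.181.
df = n − 2 = 83.
t* = t_{0.01, 83} = 2.372119.
Margin = t* × SE = 2.372119 × 0.181 = 0.42935.
CI: 0.726 ± 0.42935 → (0.297, 1.155).
With 98% confidence, each one-unit increase in advertising spend is associated with a change of between 0.297 and 1.155 $1000s in monthly sales.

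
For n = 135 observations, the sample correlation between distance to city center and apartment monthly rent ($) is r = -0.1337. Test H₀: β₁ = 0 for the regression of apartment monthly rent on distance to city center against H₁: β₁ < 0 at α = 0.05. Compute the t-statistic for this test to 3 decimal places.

t = r·√(n − 2)/√(1 − r²) = -0.1337·√133/√0.982124 = -1.556.
df = n − 2 = 133.
One-sided p ≈ 0.0611, which is ≥ 0.05, so fail to reject H₀.
The data do not give significant evidence of a linear association between distance to city center and apartment monthly rent.

t = -1.556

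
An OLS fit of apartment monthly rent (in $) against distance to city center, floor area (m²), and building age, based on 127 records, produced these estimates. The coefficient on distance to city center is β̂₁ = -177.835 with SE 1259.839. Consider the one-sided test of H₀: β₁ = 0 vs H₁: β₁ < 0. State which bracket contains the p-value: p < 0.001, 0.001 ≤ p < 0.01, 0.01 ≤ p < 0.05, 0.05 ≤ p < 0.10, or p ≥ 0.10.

t = -177.835 / 1259.839 = -0.141.
df = n − k − 1 = 127 − 3 − 1 = 123.
One-sided p = P(T_{123} < t) ≈ 0.4440.
So p ≥ 0.10.

p ≥ 0.10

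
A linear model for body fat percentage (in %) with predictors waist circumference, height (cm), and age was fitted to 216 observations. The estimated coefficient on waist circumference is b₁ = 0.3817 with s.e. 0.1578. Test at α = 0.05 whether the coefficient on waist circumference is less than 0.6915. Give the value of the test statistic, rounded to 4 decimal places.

t = -1.9632

H₀: β₁ = 0.6915 vs H₁: β₁ < 0.6915.
t = (b₁ − β₁⁰)/SE = (0.3817 − 0.6915) / 0.1578 = -1.9632.
df = n − k − 1 = 216 − 3 − 1 = 212.
One-sided p ≈ 0.0255, which is < 0.05, so reject H₀.
There is evidence that the true slope on waist circumference is below 0.6915 % per unit, holding the other predictors fixed.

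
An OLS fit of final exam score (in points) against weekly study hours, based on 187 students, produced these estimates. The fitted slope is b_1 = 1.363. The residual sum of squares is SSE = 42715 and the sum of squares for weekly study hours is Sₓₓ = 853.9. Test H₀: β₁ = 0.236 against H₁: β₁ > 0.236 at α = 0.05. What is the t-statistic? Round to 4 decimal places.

MSE = SSE/(n − 2) = 42715/185 = 230.892.
SE(b_1) = √(MSE/Sₓₓ) = √(230.892/853.9) = 0.519997.
t = (1.363 − 0.236) / 0.519997 = 2.1673.
df = n − 2 = 185.
One-sided p ≈ 0.0157, which is < 0.05, so reject H₀.
There is evidence that the true slope on weekly study hours exceeds 0.236 points per unit.

t = 2.1673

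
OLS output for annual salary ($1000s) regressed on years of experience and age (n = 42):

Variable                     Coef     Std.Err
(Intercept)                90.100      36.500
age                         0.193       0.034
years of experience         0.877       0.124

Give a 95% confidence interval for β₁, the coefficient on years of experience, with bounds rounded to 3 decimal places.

(0.626, 1.128)

Read off: b = 0.877, SE = 0.124 for years of experience.
df = n − k − 1 = 42 − 2 − 1 = 39.
t* = t_{0.025, 39} = 2.022691.
Margin = t* × SE = 2.022691 × 0.124 = 0.25081.
CI: 0.877 ± 0.25081 → (0.626, 1.128).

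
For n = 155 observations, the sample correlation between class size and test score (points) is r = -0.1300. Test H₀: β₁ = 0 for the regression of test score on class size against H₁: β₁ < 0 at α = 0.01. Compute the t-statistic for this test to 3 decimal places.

t = -1.622

t = r·√(n − 2)/√(1 − r²) = -0.1300·√153/√0.9831 = -1.622.
df = n − 2 = 153.
One-sided p ≈ 0.0535, which is ≥ 0.01, so fail to reject H₀.
The data do not give significant evidence of a linear association between class size and test score.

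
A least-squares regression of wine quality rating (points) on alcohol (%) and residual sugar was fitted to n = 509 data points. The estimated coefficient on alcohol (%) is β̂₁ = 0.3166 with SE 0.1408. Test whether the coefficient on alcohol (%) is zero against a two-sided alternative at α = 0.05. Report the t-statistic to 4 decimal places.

H₀: β₁ = 0 vs H₁: β₁ ≠ 0.
t = (β̂₁ − β₁⁰)/SE = 0.3166 / 0.1408 = 2.2486.
df = n − k − 1 = 509 − 2 − 1 = 506.
Two-sided p ≈ 0.0250, which is < 0.05, so reject H₀.
There is evidence that alcohol (%) is associated with wine quality rating, holding the other predictors fixed.

t = 2.2486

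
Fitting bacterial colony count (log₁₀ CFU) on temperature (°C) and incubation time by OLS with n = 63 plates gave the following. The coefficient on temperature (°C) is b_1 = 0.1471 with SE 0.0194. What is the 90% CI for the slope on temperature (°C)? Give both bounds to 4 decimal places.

(0.1147, 0.1795)

df = n − k − 1 = 63 − 2 − 1 = 60.
t* = t_{0.05, 60} = 1.670649.
Margin = t* × SE = 1.670649 × 0.0194 = 0.032411.
CI: 0.1471 ± 0.032411 → (0.1147, 0.1795).
With 90% confidence, each one-unit increase in temperature (°C) is associated with a change of between 0.1147 and 0.1795 log₁₀ CFU in bacterial colony count, holding the other predictors fixed.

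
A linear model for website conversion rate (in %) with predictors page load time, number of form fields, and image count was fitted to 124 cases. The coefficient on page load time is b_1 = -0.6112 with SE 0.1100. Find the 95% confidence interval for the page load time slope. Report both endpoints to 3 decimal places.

df = n − k − 1 = 124 − 3 − 1 = 120.
t* = t_{0.025, 120} = 1.97993.
Margin = t* × SE = 1.97993 × 0.1100 = 0.21779.
CI: -0.6112 ± 0.21779 → (-0.829, -0.393).
With 95% confidence, each one-unit increase in page load time is associated with a change of between -0.829 and -0.393 % in website conversion rate, holding the other predictors fixed.

(-0.829, -0.393)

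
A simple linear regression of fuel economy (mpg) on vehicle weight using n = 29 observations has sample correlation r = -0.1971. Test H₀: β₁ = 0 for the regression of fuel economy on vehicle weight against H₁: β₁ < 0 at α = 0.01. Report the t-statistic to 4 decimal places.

t = r·√(n − 2)/√(1 − r²) = -0.1971·√27/√0.961152 = -1.0447.
df = n − 2 = 27.
One-sided p ≈ 0.1527, which is ≥ 0.01, so fail to reject H₀.
The data do not give significant evidence of a linear association between vehicle weight and fuel economy.

t = -1.0447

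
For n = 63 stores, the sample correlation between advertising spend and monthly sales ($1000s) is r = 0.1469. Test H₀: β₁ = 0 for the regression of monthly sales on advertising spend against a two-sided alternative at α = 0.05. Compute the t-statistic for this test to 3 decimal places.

t = 1.160

t = r·√(n − 2)/√(1 − r²) = 0.1469·√61/√0.97842 = 1.160.
df = n − 2 = 61.
Two-sided p ≈ 0.2506, which is ≥ 0.05, so fail to reject H₀.
The data do not give significant evidence of a linear association between advertising spend and monthly sales.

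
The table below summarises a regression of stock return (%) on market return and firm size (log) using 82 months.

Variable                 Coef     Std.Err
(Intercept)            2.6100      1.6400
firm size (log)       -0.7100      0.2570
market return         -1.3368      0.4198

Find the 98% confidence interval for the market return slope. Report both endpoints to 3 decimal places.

Read off: b = -1.3368, SE = 0.4198 for market return.
df = n − k − 1 = 82 − 2 − 1 = 79.
t* = t_{0.01, 79} = 2.374482.
Margin = t* × SE = 2.374482 × 0.4198 = 0.99681.
CI: -1.3368 ± 0.99681 → (-2.334, -0.340).

(-2.334, -0.340)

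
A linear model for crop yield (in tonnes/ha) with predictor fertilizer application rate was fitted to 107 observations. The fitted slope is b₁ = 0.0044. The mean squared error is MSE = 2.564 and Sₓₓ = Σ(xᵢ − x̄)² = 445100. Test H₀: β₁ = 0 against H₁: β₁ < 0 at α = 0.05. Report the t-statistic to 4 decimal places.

t = 1.8333

SE(b₁) = √(MSE/Sₓₓ) = √(2.564/445100) = 0.0024001.
t = 0.0044 / 0.0024001 = 1.8333.
df = n − 2 = 105.
One-sided p ≈ 0.9652, which is ≥ 0.05, so fail to reject H₀.
The data do not give significant evidence that the true slope on fertilizer application rate is negative.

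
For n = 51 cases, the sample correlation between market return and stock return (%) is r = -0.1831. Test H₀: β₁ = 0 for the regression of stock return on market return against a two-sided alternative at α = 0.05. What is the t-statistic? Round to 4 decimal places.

t = -1.3037

t = r·√(n − 2)/√(1 − r²) = -0.1831·√49/√0.966474 = -1.3037.
df = n − 2 = 49.
Two-sided p ≈ 0.1984, which is ≥ 0.05, so fail to reject H₀.
The data do not give significant evidence of a linear association between market return and stock return.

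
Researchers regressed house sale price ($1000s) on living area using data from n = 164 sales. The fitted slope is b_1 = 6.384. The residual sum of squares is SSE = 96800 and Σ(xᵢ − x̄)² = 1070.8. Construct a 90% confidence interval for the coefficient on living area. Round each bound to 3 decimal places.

MSE = SSE/(n − 2) = 96800/162 = 597.531.
SE(b_1) = √(MSE/Sₓₓ) = √(597.531/1070.8) = 0.747009.
df = n − 2 = 162.
t* = t_{0.05, 162} = 1.654314.
Margin = t* × SE = 1.654314 × 0.747009 = 1.23579.
CI: 6.384 ± 1.23579 → (5.148, 7.620).
With 90% confidence, each one-unit increase in living area is associated with a change of between 5.148 and 7.620 $1000s in house sale price.

(5.148, 7.620)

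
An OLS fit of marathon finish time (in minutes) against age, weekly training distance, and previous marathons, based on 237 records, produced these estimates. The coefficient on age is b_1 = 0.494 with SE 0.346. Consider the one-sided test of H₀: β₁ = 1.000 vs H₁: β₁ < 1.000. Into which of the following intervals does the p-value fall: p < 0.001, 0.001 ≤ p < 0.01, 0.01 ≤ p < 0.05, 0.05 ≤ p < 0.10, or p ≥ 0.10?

0.05 ≤ p < 0.10

t = (0.494 − 1.000) / 0.346 = -1.462.
df = n − k − 1 = 237 − 3 − 1 = 233.
One-sided p = P(T_{233} < t) ≈ 0.0725.
So 0.05 ≤ p < 0.10.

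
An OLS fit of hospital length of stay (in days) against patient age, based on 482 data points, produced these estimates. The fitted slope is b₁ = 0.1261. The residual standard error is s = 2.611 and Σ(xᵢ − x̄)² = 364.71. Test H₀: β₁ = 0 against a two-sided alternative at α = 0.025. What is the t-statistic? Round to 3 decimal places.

SE(b₁) = s/√Sₓₓ = 2.611/√364.71 = 0.13672.
t = 0.1261 / 0.13672 = 0.922.
df = n − 2 = 480.
Two-sided p ≈ 0.3568, which is ≥ 0.025, so fail to reject H₀.
The data do not give significant evidence of an association between patient age and hospital length of stay.

t = 0.922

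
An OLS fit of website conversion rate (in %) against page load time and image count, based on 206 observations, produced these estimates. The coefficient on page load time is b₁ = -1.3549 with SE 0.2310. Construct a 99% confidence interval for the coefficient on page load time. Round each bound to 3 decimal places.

df = n − k − 1 = 206 − 2 − 1 = 203.
t* = t_{0.005, 203} = 2.600265.
Margin = t* × SE = 2.600265 × 0.2310 = 0.60066.
CI: -1.3549 ± 0.60066 → (-1.956, -0.754).
With 99% confidence, each one-unit increase in page load time is associated with a change of between -1.956 and -0.754 % in website conversion rate, holding the other predictors fixed.

(-1.956, -0.754)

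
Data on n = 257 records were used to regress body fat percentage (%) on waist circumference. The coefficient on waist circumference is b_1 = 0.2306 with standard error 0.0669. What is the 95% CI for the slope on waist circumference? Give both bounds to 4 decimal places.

(0.0989, 0.3623)

df = n − 2 = 257 − 2 = 255.
t* = t_{0.025, 255} = 1.969311.
Margin = t* × SE = 1.969311 × 0.0669 = 0.131747.
CI: 0.2306 ± 0.131747 → (0.0989, 0.3623).
With 95% confidence, each one-unit increase in waist circumference is associated with a change of between 0.0989 and 0.3623 % in body fat percentage.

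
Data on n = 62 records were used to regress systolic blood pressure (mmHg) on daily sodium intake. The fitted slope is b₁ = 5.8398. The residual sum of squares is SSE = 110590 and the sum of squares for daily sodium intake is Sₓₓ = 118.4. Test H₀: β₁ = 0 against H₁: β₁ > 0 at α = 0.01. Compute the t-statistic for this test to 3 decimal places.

t = 1.480

MSE = SSE/(n − 2) = 110590/60 = 1843.17.
SE(b₁) = √(MSE/Sₓₓ) = √(1843.17/118.4) = 3.94554.
t = 5.8398 / 3.94554 = 1.480.
df = n − 2 = 60.
One-sided p ≈ 0.0720, which is ≥ 0.01, so fail to reject H₀.
The data do not give significant evidence that the true slope on daily sodium intake is positive.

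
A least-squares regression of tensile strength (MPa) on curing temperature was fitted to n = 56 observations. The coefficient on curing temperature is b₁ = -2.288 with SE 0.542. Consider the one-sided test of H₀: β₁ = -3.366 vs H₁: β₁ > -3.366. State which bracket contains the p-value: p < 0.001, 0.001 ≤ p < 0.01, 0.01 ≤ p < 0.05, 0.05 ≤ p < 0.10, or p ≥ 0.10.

0.01 ≤ p < 0.05

t = (-2.288 − (-3.366)) / 0.542 = 1.989.
df = n − 2 = 56 − 2 = 54.
One-sided p = P(T_{54} > t) ≈ 0.0259.
So 0.01 ≤ p < 0.05.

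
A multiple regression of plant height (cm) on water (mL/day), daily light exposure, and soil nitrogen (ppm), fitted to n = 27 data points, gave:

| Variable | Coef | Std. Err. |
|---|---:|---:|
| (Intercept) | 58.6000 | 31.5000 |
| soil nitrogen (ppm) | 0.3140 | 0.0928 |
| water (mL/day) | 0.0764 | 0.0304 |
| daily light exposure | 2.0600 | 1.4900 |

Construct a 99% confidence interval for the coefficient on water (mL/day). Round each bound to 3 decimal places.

Read off: b = 0.0764, SE = 0.0304 for water (mL/day).
df = n − k − 1 = 27 − 3 − 1 = 23.
t* = t_{0.005, 23} = 2.807336.
Margin = t* × SE = 2.807336 × 0.0304 = 0.08534.
CI: 0.0764 ± 0.08534 → (-0.009, 0.162).

(-0.009, 0.162)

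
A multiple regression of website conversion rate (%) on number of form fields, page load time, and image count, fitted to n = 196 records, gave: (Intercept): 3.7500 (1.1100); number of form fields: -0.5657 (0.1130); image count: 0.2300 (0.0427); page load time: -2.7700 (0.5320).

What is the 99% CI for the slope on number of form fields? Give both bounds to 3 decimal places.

Read off: b = -0.5657, SE = 0.1130 for number of form fields.
df = n − k − 1 = 196 − 3 − 1 = 192.
t* = t_{0.005, 192} = 2.601678.
Margin = t* × SE = 2.601678 × 0.1130 = 0.29399.
CI: -0.5657 ± 0.29399 → (-0.860, -0.272).

(-0.860, -0.272)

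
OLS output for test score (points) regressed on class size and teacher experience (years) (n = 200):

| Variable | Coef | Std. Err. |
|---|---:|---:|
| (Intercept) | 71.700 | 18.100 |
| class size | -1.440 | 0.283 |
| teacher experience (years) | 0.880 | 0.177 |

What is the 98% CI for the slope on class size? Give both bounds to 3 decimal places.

(-2.104, -0.776)

Read off: b = -1.440, SE = 0.283 for class size.
df = n − k − 1 = 200 − 2 − 1 = 197.
t* = t_{0.01, 197} = 2.345425.
Margin = t* × SE = 2.345425 × 0.283 = 0.66376.
CI: -1.440 ± 0.66376 → (-2.104, -0.776).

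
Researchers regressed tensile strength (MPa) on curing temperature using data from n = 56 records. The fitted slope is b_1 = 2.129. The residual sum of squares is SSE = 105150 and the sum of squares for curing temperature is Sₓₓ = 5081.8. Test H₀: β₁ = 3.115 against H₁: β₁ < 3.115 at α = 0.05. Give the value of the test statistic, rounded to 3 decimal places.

t = -1.593

MSE = SSE/(n − 2) = 105150/54 = 1947.22.
SE(b_1) = √(MSE/Sₓₓ) = √(1947.22/5081.8) = 0.619012.
t = (2.129 − 3.115) / 0.619012 = -1.593.
df = n − 2 = 54.
One-sided p ≈ 0.0585, which is ≥ 0.05, so fail to reject H₀.
The data do not give significant evidence that the true slope on curing temperature is below 3.115 MPa per unit.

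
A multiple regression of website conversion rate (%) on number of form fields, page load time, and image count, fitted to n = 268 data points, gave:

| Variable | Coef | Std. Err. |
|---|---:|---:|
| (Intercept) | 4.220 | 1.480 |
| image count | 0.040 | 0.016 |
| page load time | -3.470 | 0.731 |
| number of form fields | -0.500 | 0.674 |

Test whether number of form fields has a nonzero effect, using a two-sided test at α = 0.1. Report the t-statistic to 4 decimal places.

t = -0.7418

Read off: b = -0.500, SE = 0.674 for number of form fields.
H₀: β₁ = 0 vs H₁: β₁ ≠ 0.
t = -0.500 / 0.674 = -0.7418.
df = n − k − 1 = 268 − 3 − 1 = 264.
Two-sided p ≈ 0.4588, which is ≥ 0.1, so fail to reject H₀.
The data do not give significant evidence of an association between number of form fields and website conversion rate, after adjusting for the other predictors.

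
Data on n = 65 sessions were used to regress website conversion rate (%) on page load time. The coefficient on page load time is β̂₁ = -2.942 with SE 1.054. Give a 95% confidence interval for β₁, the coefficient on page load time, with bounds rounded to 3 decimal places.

df = n − 2 = 65 − 2 = 63.
t* = t_{0.025, 63} = 1.998341.
Margin = t* × SE = 1.998341 × 1.054 = 2.10625.
CI: -2.942 ± 2.10625 → (-5.048, -0.836).
With 95% confidence, each one-unit increase in page load time is associated with a change of between -5.048 and -0.836 % in website conversion rate.

(-5.048, -0.836)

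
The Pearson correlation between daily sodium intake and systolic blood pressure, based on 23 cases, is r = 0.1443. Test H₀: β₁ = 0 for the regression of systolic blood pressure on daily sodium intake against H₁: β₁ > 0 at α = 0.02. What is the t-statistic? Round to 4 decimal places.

t = 0.6683

t = r·√(n − 2)/√(1 − r²) = 0.1443·√21/√0.979178 = 0.6683.
df = n − 2 = 21.
One-sided p ≈ 0.2556, which is ≥ 0.02, so fail to reject H₀.
The data do not give significant evidence of a linear association between daily sodium intake and systolic blood pressure.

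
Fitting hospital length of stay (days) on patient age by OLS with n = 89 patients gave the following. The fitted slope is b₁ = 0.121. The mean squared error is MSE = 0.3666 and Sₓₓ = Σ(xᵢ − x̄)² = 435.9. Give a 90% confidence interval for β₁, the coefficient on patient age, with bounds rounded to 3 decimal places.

(0.073, 0.169)

SE(b₁) = √(MSE/Sₓₓ) = √(0.3666/435.9) = 0.0290003.
df = n − 2 = 87.
t* = t_{0.05, 87} = 1.662557.
Margin = t* × SE = 1.662557 × 0.0290003 = 0.04821.
CI: 0.121 ± 0.04821 → (0.073, 0.169).
With 90% confidence, each one-unit increase in patient age is associated with a change of between 0.073 and 0.169 days in hospital length of stay.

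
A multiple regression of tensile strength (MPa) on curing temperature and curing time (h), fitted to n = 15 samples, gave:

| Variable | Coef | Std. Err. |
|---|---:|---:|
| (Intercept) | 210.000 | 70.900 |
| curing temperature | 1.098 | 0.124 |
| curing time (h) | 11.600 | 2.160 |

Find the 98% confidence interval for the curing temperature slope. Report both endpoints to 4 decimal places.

Read off: b = 1.098, SE = 0.124 for curing temperature.
df = n − k − 1 = 15 − 2 − 1 = 12.
t* = t_{0.01, 12} = 2.680998.
Margin = t* × SE = 2.680998 × 0.124 = 0.332444.
CI: 1.098 ± 0.332444 → (0.7656, 1.4304).

(0.7656, 1.4304)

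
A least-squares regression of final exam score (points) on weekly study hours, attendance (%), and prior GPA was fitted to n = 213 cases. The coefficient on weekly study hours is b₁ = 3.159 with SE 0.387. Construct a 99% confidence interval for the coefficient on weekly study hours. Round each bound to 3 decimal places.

(2.153, 4.165)

df = n − k − 1 = 213 − 3 − 1 = 209.
t* = t_{0.005, 209} = 2.599557.
Margin = t* × SE = 2.599557 × 0.387 = 1.00603.
CI: 3.159 ± 1.00603 → (2.153, 4.165).
With 99% confidence, each one-unit increase in weekly study hours is associated with a change of between 2.153 and 4.165 points in final exam score, holding the other predictors fixed.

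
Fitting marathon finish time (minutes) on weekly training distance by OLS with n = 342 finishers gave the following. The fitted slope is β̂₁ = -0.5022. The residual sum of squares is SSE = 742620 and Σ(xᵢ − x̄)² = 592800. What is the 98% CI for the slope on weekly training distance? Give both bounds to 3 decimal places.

(-0.644, -0.360)

MSE = SSE/(n − 2) = 742620/340 = 2184.18.
SE(β̂₁) = √(MSE/Sₓₓ) = √(2184.18/592800) = 0.0607002.
df = n − 2 = 340.
t* = t_{0.01, 340} = 2.337365.
Margin = t* × SE = 2.337365 × 0.0607002 = 0.14188.
CI: -0.5022 ± 0.14188 → (-0.644, -0.360).
With 98% confidence, each one-unit increase in weekly training distance is associated with a change of between -0.644 and -0.360 minutes in marathon finish time.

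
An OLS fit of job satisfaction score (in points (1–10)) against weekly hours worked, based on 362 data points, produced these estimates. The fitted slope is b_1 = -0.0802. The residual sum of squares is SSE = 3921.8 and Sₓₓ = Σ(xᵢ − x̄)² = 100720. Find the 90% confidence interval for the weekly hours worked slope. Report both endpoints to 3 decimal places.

(-0.097, -0.063)

MSE = SSE/(n − 2) = 3921.8/360 = 10.8939.
SE(b_1) = √(MSE/Sₓₓ) = √(10.8939/100720) = 0.0104.
df = n − 2 = 360.
t* = t_{0.05, 360} = 1.649097.
Margin = t* × SE = 1.649097 × 0.0104 = 0.01715.
CI: -0.0802 ± 0.01715 → (-0.097, -0.063).
With 90% confidence, each one-unit increase in weekly hours worked is associated with a change of between -0.097 and -0.063 points (1–10) in job satisfaction score.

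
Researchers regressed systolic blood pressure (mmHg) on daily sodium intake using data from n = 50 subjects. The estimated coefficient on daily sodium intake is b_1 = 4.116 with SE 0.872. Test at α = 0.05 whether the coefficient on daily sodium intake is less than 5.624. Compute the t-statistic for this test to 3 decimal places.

H₀: β₁ = 5.624 vs H₁: β₁ < 5.624.
t = (b_1 − β₁⁰)/SE = (4.116 − 5.624) / 0.872 = -1.729.
df = n − 2 = 50 − 2 = 48.
One-sided p ≈ 0.0451, which is < 0.05, so reject H₀.
There is evidence that the true slope on daily sodium intake is below 5.624 mmHg per unit.

t = -1.729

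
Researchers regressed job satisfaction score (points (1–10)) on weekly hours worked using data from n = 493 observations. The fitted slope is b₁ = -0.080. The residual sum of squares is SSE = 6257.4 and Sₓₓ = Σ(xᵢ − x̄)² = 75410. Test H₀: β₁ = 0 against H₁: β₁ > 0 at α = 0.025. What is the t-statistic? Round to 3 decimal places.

t = -6.154

MSE = SSE/(n − 2) = 6257.4/491 = 12.7442.
SE(b₁) = √(MSE/Sₓₓ) = √(12.7442/75410) = 0.013.
t = -0.080 / 0.013 = -6.154.
df = n − 2 = 491.
One-sided p ≈ 1.0000, which is ≥ 0.025, so fail to reject H₀.
The data do not give significant evidence that the true slope on weekly hours worked is positive.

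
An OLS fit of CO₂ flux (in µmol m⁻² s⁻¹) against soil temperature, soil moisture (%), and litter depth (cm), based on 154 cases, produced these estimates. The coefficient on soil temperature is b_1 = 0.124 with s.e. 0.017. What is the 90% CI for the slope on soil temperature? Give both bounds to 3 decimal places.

(0.096, 0.152)

df = n − k − 1 = 154 − 3 − 1 = 150.
t* = t_{0.05, 150} = 1.655076.
Margin = t* × SE = 1.655076 × 0.017 = 0.02814.
CI: 0.124 ± 0.02814 → (0.096, 0.152).
With 90% confidence, each one-unit increase in soil temperature is associated with a change of between 0.096 and 0.152 µmol m⁻² s⁻¹ in CO₂ flux, holding the other predictors fixed.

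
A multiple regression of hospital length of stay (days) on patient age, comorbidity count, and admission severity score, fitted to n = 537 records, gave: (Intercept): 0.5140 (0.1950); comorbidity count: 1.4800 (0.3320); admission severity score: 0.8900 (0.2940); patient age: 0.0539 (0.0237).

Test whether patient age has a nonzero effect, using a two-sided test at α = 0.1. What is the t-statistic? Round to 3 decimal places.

t = 2.274

Read off: b = 0.0539, SE = 0.0237 for patient age.
H₀: β₁ = 0 vs H₁: β₁ ≠ 0.
t = 0.0539 / 0.0237 = 2.274.
df = n − k − 1 = 537 − 3 − 1 = 533.
Two-sided p ≈ 0.0233, which is < 0.1, so reject H₀.
There is evidence that patient age is associated with hospital length of stay, holding the other predictors fixed.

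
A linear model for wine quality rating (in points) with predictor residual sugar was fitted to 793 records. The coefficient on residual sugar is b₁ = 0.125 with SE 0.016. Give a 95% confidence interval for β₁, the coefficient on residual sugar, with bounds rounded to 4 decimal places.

(0.0936, 0.1564)

df = n − 2 = 793 − 2 = 791.
t* = t_{0.025, 791} = 1.962968.
Margin = t* × SE = 1.962968 × 0.016 = 0.031407.
CI: 0.125 ± 0.031407 → (0.0936, 0.1564).
With 95% confidence, each one-unit increase in residual sugar is associated with a change of between 0.0936 and 0.1564 points in wine quality rating.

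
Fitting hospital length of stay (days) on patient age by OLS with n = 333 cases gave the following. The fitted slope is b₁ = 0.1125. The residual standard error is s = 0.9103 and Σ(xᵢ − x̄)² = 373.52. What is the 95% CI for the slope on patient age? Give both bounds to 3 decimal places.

SE(b₁) = s/√Sₓₓ = 0.9103/√373.52 = 0.0471007.
df = n − 2 = 331.
t* = t_{0.025, 331} = 1.967157.
Margin = t* × SE = 1.967157 × 0.0471007 = 0.09265.
CI: 0.1125 ± 0.09265 → (0.020, 0.205).
With 95% confidence, each one-unit increase in patient age is associated with a change of between 0.020 and 0.205 days in hospital length of stay.

(0.020, 0.205)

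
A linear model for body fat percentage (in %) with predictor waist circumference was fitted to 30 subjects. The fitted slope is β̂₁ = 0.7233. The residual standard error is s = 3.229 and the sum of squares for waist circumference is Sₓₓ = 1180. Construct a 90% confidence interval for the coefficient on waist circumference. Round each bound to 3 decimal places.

(0.563, 0.883)

SE(β̂₁) = s/√Sₓₓ = 3.229/√1180 = 0.0939998.
df = n − 2 = 28.
t* = t_{0.05, 28} = 1.701131.
Margin = t* × SE = 1.701131 × 0.0939998 = 0.15991.
CI: 0.7233 ± 0.15991 → (0.563, 0.883).
With 90% confidence, each one-unit increase in waist circumference is associated with a change of between 0.563 and 0.883 % in body fat percentage.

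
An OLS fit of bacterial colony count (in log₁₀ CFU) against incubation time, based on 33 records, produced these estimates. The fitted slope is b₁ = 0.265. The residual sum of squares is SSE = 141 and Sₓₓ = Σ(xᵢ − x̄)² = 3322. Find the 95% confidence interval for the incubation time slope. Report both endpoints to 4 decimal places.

(0.1895, 0.3405)

MSE = SSE/(n − 2) = 141/31 = 4.54839.
SE(b₁) = √(MSE/Sₓₓ) = √(4.54839/3322) = 0.0370023.
df = n − 2 = 31.
t* = t_{0.025, 31} = 2.039513.
Margin = t* × SE = 2.039513 × 0.0370023 = 0.075467.
CI: 0.265 ± 0.075467 → (0.1895, 0.3405).
With 95% confidence, each one-unit increase in incubation time is associated with a change of between 0.1895 and 0.3405 log₁₀ CFU in bacterial colony count.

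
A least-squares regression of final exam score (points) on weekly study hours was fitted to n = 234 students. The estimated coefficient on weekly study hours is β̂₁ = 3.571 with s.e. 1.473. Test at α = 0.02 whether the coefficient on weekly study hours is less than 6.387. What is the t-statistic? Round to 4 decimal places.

t = -1.9117

H₀: β₁ = 6.387 vs H₁: β₁ < 6.387.
t = (β̂₁ − β₁⁰)/SE = (3.571 − 6.387) / 1.473 = -1.9117.
df = n − 2 = 234 − 2 = 232.
One-sided p ≈ 0.0286, which is ≥ 0.02, so fail to reject H₀.
The data do not give significant evidence that the true slope on weekly study hours is below 6.387 points per unit.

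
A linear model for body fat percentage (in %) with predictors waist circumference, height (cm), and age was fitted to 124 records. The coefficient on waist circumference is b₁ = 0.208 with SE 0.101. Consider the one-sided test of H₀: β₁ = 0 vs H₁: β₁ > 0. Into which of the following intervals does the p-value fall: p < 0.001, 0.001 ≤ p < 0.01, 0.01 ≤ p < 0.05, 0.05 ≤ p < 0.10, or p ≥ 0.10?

t = 0.208 / 0.101 = 2.059.
df = n − k − 1 = 124 − 3 − 1 = 120.
One-sided p = P(T_{120} > t) ≈ 0.0208.
So 0.01 ≤ p < 0.05.

0.01 ≤ p < 0.05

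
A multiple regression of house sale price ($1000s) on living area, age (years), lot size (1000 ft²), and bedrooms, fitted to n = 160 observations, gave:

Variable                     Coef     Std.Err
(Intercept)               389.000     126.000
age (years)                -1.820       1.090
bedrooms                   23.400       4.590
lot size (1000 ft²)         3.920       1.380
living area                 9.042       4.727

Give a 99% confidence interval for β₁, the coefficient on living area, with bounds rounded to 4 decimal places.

(-3.2856, 21.3696)

Read off: b = 9.042, SE = 4.727 for living area.
df = n − k − 1 = 160 − 4 − 1 = 155.
t* = t_{0.005, 155} = 2.60792.
Margin = t* × SE = 2.60792 × 4.727 = 12.327638.
CI: 9.042 ± 12.327638 → (-3.2856, 21.3696).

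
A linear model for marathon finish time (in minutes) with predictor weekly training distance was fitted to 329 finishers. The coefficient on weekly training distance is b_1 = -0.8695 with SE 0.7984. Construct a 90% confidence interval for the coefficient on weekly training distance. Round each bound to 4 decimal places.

(-2.1865, 0.4475)

df = n − 2 = 329 − 2 = 327.
t* = t_{0.05, 327} = 1.649527.
Margin = t* × SE = 1.649527 × 0.7984 = 1.316982.
CI: -0.8695 ± 1.316982 → (-2.1865, 0.4475).
With 90% confidence, each one-unit increase in weekly training distance is associated with a change of between -2.1865 and 0.4475 minutes in marathon finish time.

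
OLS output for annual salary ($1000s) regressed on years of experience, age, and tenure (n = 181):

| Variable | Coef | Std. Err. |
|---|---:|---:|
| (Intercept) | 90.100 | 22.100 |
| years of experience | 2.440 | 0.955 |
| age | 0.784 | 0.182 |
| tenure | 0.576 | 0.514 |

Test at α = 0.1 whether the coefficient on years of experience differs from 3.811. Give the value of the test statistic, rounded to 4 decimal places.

t = -1.4356

Read off: b = 2.440, SE = 0.955 for years of experience.
H₀: β₁ = 3.811 vs H₁: β₁ ≠ 3.811.
t = (2.440 − 3.811) / 0.955 = -1.4356.
df = n − k − 1 = 181 − 3 − 1 = 177.
Two-sided p ≈ 0.1529, which is ≥ 0.1, so fail to reject H₀.
The data are consistent with a true slope of 3.811 $1000s per unit of years of experience, holding the other predictors fixed.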